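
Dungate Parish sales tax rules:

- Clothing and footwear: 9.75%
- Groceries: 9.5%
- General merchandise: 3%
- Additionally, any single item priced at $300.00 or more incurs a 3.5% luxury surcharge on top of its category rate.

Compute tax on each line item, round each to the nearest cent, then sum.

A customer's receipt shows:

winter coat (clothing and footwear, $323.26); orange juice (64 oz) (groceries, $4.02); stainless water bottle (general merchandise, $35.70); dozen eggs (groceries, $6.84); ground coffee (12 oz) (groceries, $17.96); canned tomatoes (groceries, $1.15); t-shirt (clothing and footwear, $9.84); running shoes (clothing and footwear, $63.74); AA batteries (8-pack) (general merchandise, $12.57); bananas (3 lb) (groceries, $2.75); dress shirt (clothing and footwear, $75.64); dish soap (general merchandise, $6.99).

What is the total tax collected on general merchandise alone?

Stainless water bottle $35.70: general merchandise → 3% → $1.07
AA batteries (8-pack) $12.57: general merchandise → 3% → $0.38
Dish soap $6.99: general merchandise → 3% → $0.21
Tax on general merchandise = $1.07 + $0.38 + $0.21 = $1.66

$1.66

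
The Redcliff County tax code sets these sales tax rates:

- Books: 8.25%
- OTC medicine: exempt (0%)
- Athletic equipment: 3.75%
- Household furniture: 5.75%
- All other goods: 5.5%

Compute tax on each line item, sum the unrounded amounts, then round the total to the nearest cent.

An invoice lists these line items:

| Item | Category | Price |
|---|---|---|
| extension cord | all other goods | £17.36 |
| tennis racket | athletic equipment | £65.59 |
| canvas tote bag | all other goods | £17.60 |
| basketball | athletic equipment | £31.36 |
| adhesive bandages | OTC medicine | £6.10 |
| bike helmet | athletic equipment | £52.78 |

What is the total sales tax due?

£7.54

Extension cord £17.36: all other goods → 5.5% → £0.9548
Tennis racket £65.59: athletic equipment → 3.75% → £2.459625
Canvas tote bag £17.60: all other goods → 5.5% → £0.968
Basketball £31.36: athletic equipment → 3.75% → £1.176
Adhesive bandages £6.10: OTC medicine → 0% → £0.00
Bike helmet £52.78: athletic equipment → 3.75% → £1.97925
Unrounded tax sum = £7.537675 → £7.54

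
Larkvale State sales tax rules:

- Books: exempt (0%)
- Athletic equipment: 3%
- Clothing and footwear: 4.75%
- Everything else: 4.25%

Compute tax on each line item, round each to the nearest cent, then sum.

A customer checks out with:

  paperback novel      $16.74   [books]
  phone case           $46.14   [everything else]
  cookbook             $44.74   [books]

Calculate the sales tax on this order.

$1.96

Paperback novel $16.74: books → 0% → $0.00
Phone case $46.14: everything else → 4.25% → $1.96
Cookbook $44.74: books → 0% → $0.00
Total tax = $1.96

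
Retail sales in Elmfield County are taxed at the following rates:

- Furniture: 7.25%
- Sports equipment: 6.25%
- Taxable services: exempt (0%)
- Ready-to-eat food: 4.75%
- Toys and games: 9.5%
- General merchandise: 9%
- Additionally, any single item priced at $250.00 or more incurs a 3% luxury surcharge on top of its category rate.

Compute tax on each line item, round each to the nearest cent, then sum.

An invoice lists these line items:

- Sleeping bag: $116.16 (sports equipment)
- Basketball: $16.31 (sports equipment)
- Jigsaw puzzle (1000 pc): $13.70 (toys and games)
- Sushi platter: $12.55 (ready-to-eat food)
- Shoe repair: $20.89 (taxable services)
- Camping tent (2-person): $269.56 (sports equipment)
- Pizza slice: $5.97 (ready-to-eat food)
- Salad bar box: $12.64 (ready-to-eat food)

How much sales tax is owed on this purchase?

Sleeping bag $116.16: sports equipment → 6.25% → $7.26
Basketball $16.31: sports equipment → 6.25% → $1.02
Jigsaw puzzle (1000 pc) $13.70: toys and games → 9.5% → $1.30
Sushi platter $12.55: ready-to-eat food → 4.75% → $0.60
Shoe repair $20.89: taxable services → 0% → $0.00
Camping tent (2-person) $269.56: sports equipment → 6.25% + 3% surcharge = 9.25% → $24.93
Pizza slice $5.97: ready-to-eat food → 4.75% → $0.28
Salad bar box $12.64: ready-to-eat food → 4.75% → $0.60
Total tax = $7.26 + $1.02 + $1.30 + $0.60 + $24.93 + $0.28 + $0.60 = $35.99

$35.99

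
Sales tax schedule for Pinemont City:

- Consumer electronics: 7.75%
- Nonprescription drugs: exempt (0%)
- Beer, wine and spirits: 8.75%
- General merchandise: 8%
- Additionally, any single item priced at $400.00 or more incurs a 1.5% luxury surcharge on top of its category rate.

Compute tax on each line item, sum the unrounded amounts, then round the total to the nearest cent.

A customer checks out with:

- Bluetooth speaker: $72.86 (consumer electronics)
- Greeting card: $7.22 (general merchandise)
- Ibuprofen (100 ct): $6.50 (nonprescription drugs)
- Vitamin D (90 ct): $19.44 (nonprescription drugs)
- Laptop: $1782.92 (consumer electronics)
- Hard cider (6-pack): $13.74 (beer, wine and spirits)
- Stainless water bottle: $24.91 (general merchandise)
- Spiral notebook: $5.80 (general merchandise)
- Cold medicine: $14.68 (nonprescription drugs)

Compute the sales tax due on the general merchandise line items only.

Greeting card $7.22: general merchandise → 8% → $0.5776
Stainless water bottle $24.91: general merchandise → 8% → $1.9928
Spiral notebook $5.80: general merchandise → 8% → $0.464
Tax on general merchandise: unrounded sum = $3.0344 → $3.03

$3.03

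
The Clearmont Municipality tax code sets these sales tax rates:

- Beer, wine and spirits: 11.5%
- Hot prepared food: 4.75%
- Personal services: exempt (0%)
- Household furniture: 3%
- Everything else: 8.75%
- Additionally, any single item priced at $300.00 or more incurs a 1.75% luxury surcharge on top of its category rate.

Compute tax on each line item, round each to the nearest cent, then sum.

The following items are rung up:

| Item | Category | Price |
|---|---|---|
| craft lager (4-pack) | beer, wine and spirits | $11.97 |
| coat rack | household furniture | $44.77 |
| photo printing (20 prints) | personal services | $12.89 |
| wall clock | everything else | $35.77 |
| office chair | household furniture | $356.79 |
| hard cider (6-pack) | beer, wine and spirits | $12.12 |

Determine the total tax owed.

Craft lager (4-pack) $11.97: beer, wine and spirits → 11.5% → $1.38
Coat rack $44.77: household furniture → 3% → $1.34
Photo printing (20 prints) $12.89: personal services → 0% → $0.00
Wall clock $35.77: everything else → 8.75% → $3.13
Office chair $356.79: household furniture → 3% + 1.75% surcharge = 4.75% → $16.95
Hard cider (6-pack) $12.12: beer, wine and spirits → 11.5% → $1.39
Total tax = $1.38 + $1.34 + $3.13 + $16.95 + $1.39 = $24.19

$24.19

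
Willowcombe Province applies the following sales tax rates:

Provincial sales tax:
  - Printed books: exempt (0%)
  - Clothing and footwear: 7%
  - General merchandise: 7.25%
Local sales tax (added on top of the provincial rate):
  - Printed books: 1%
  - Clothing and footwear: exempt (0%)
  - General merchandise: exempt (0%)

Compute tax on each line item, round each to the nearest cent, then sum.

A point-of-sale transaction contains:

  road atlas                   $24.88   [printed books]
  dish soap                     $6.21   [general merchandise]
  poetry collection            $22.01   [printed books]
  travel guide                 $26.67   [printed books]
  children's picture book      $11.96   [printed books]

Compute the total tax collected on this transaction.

$1.31

Road atlas $24.88: printed books → 0% + 1% local = 1% → $0.25
Dish soap $6.21: general merchandise → 7.25% + 0% local = 7.25% → $0.45
Poetry collection $22.01: printed books → 0% + 1% local = 1% → $0.22
Travel guide $26.67: printed books → 0% + 1% local = 1% → $0.27
Children's picture book $11.96: printed books → 0% + 1% local = 1% → $0.12
Total tax = $0.25 + $0.45 + $0.22 + $0.27 + $0.12 = $1.31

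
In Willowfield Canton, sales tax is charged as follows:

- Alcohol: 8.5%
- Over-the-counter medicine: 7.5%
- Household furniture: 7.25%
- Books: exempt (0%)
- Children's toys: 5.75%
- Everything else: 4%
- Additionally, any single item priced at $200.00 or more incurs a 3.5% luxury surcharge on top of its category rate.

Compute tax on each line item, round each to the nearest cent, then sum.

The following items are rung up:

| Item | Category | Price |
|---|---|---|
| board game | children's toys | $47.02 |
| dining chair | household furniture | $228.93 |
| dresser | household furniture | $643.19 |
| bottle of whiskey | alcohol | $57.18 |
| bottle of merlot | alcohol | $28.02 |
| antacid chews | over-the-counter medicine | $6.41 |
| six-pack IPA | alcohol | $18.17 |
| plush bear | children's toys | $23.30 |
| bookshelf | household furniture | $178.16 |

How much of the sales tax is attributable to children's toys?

$4.04

Board game $47.02: children's toys → 5.75% → $2.70
Plush bear $23.30: children's toys → 5.75% → $1.34
Tax on children's toys = $2.70 + $1.34 = $4.04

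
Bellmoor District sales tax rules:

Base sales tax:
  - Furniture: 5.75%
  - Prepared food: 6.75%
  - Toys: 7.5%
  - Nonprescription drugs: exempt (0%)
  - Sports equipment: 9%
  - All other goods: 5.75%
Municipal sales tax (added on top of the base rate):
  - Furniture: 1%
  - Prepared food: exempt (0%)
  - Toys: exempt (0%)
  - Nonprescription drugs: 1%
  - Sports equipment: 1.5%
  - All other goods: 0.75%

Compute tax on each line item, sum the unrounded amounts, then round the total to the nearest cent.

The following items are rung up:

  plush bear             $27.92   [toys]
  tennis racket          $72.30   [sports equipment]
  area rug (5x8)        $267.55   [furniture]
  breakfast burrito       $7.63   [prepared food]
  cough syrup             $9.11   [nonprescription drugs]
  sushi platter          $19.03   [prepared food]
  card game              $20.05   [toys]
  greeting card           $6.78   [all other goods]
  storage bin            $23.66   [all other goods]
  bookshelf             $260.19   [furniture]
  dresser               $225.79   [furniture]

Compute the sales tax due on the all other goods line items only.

Greeting card $6.78: all other goods → 5.75% + 0.75% municipal = 6.5% → $0.4407
Storage bin $23.66: all other goods → 5.75% + 0.75% municipal = 6.5% → $1.5379
Tax on all other goods: unrounded sum = $1.9786 → $1.98

$1.98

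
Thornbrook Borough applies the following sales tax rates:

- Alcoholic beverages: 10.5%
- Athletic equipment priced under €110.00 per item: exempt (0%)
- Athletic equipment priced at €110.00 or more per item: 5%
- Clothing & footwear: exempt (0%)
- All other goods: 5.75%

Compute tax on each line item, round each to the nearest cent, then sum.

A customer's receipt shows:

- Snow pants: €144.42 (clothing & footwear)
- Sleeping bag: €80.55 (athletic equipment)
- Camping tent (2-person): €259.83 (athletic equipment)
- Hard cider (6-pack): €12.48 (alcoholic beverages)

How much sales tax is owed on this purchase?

€14.30

Snow pants €144.42: clothing & footwear → 0% → €0.00
Sleeping bag €80.55: athletic equipment, under €110.00 → 0% → €0.00
Camping tent (2-person) €259.83: athletic equipment, €110.00 or more → 5% → €12.99
Hard cider (6-pack) €12.48: alcoholic beverages → 10.5% → €1.31
Total tax = €12.99 + €1.31 = €14.30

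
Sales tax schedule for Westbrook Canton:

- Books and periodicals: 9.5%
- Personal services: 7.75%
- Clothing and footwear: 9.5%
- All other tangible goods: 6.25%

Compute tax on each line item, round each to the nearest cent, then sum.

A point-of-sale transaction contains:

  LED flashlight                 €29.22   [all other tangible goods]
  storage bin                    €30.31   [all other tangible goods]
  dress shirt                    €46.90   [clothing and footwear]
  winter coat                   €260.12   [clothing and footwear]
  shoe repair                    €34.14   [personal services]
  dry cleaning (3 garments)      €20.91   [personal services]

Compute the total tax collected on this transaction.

€37.16

LED flashlight €29.22: all other tangible goods → 6.25% → €1.83
Storage bin €30.31: all other tangible goods → 6.25% → €1.89
Dress shirt €46.90: clothing and footwear → 9.5% → €4.46
Winter coat €260.12: clothing and footwear → 9.5% → €24.71
Shoe repair €34.14: personal services → 7.75% → €2.65
Dry cleaning (3 garments) €20.91: personal services → 7.75% → €1.62
Total tax = €1.83 + €1.89 + €4.46 + €24.71 + €2.65 + €1.62 = €37.16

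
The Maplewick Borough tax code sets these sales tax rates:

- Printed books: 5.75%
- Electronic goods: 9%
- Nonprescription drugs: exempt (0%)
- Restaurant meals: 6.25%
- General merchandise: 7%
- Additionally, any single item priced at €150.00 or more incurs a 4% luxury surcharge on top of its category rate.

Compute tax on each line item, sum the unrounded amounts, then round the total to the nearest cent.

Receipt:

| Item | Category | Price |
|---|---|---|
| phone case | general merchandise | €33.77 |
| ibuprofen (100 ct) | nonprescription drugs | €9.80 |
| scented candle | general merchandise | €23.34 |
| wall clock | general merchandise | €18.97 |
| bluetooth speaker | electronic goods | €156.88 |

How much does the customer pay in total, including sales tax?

Phone case €33.77: general merchandise → 7% → €2.3639
Ibuprofen (100 ct) €9.80: nonprescription drugs → 0% → €0.00
Scented candle €23.34: general merchandise → 7% → €1.6338
Wall clock €18.97: general merchandise → 7% → €1.3279
Bluetooth speaker €156.88: electronic goods → 9% + 4% surcharge = 13% → €20.3944
Subtotal = €242.76; unrounded tax = €25.72 → €25.72; total due = €268.48

€268.48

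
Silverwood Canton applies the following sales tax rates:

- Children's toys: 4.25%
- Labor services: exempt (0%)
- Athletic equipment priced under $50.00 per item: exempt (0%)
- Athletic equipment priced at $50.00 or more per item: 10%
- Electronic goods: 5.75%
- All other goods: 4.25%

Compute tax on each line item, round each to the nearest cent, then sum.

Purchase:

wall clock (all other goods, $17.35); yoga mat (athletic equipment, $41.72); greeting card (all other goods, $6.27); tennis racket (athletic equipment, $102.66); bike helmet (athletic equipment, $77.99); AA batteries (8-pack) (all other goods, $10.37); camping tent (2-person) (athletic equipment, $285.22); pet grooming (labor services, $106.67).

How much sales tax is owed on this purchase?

$48.04

Wall clock $17.35: all other goods → 4.25% → $0.74
Yoga mat $41.72: athletic equipment, under $50.00 → 0% → $0.00
Greeting card $6.27: all other goods → 4.25% → $0.27
Tennis racket $102.66: athletic equipment, $50.00 or more → 10% → $10.27
Bike helmet $77.99: athletic equipment, $50.00 or more → 10% → $7.80
AA batteries (8-pack) $10.37: all other goods → 4.25% → $0.44
Camping tent (2-person) $285.22: athletic equipment, $50.00 or more → 10% → $28.52
Pet grooming $106.67: labor services → 0% → $0.00
Total tax = $0.74 + $0.27 + $10.27 + $7.80 + $0.44 + $28.52 = $48.04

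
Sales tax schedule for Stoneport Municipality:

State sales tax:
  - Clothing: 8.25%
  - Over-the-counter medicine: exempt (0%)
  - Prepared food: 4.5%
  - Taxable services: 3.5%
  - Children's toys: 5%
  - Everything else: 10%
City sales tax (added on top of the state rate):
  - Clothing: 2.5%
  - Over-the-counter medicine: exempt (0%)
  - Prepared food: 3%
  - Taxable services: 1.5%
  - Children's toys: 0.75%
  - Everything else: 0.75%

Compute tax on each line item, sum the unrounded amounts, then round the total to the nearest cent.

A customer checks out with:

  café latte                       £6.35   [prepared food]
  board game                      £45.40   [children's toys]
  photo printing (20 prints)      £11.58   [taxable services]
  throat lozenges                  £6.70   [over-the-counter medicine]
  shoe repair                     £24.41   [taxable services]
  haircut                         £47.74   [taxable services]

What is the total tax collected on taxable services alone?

£4.19

Photo printing (20 prints) £11.58: taxable services → 3.5% + 1.5% city = 5% → £0.579
Shoe repair £24.41: taxable services → 3.5% + 1.5% city = 5% → £1.2205
Haircut £47.74: taxable services → 3.5% + 1.5% city = 5% → £2.387
Tax on taxable services: unrounded sum = £4.1865 → £4.19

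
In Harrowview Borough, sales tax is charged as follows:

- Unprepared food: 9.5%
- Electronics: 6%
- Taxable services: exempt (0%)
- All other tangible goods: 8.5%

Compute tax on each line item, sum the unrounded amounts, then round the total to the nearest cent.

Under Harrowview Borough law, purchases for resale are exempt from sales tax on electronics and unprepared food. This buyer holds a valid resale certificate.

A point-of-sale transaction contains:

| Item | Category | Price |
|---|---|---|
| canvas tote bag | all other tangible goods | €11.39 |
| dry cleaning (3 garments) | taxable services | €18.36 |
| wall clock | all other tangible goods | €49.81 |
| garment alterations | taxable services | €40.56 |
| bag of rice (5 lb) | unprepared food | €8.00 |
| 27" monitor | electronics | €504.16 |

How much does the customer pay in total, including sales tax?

Canvas tote bag €11.39: all other tangible goods → 8.5% → €0.96815
Dry cleaning (3 garments) €18.36: taxable services → 0% → €0.00
Wall clock €49.81: all other tangible goods → 8.5% → €4.23385
Garment alterations €40.56: taxable services → 0% → €0.00
Bag of rice (5 lb) €8.00: unprepared food, buyer-exempt → 0% → €0.00
27" monitor €504.16: electronics, buyer-exempt → 0% → €0.00
Subtotal = €632.28; unrounded tax = €5.202 → €5.20; total due = €637.48

€637.48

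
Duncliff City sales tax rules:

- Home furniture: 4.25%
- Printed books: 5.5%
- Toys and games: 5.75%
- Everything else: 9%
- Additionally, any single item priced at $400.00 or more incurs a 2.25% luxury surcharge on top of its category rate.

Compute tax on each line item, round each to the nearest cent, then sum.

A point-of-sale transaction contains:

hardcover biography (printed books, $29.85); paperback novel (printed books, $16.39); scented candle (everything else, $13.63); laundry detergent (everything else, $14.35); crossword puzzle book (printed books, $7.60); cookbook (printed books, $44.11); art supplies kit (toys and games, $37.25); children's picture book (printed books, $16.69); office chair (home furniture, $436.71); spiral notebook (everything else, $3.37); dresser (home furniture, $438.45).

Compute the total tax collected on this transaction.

Hardcover biography $29.85: printed books → 5.5% → $1.64
Paperback novel $16.39: printed books → 5.5% → $0.90
Scented candle $13.63: everything else → 9% → $1.23
Laundry detergent $14.35: everything else → 9% → $1.29
Crossword puzzle book $7.60: printed books → 5.5% → $0.42
Cookbook $44.11: printed books → 5.5% → $2.43
Art supplies kit $37.25: toys and games → 5.75% → $2.14
Children's picture book $16.69: printed books → 5.5% → $0.92
Office chair $436.71: home furniture → 4.25% + 2.25% surcharge = 6.5% → $28.39
Spiral notebook $3.37: everything else → 9% → $0.30
Dresser $438.45: home furniture → 4.25% + 2.25% surcharge = 6.5% → $28.50
Total tax = $1.64 + $0.90 + $1.23 + $1.29 + $0.42 + $2.43 + $2.14 + $0.92 + $28.39 + $0.30 + $28.50 = $68.16

$68.16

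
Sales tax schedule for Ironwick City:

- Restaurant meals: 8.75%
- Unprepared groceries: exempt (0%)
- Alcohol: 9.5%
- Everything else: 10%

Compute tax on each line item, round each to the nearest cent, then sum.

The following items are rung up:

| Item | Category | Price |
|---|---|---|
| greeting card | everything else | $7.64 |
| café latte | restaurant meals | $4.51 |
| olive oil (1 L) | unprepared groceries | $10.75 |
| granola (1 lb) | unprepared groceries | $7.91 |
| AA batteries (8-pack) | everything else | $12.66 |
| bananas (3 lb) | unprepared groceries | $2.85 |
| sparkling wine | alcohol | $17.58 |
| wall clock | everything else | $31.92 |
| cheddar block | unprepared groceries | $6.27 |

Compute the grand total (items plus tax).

Greeting card $7.64: everything else → 10% → $0.76
Café latte $4.51: restaurant meals → 8.75% → $0.39
Olive oil (1 L) $10.75: unprepared groceries → 0% → $0.00
Granola (1 lb) $7.91: unprepared groceries → 0% → $0.00
AA batteries (8-pack) $12.66: everything else → 10% → $1.27
Bananas (3 lb) $2.85: unprepared groceries → 0% → $0.00
Sparkling wine $17.58: alcohol → 9.5% → $1.67
Wall clock $31.92: everything else → 10% → $3.19
Cheddar block $6.27: unprepared groceries → 0% → $0.00
Subtotal = $102.09; tax = $7.28; total due = $109.37

$109.37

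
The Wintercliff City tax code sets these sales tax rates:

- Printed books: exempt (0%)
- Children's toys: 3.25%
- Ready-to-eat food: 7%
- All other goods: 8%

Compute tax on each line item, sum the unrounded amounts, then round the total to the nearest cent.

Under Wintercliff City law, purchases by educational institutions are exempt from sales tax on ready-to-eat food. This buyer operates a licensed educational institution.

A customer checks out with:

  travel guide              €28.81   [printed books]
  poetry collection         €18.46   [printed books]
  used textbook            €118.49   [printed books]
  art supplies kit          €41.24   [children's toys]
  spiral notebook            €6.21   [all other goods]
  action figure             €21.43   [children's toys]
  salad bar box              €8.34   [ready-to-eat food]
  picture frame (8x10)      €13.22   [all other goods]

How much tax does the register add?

€3.59

Travel guide €28.81: printed books → 0% → €0.00
Poetry collection €18.46: printed books → 0% → €0.00
Used textbook €118.49: printed books → 0% → €0.00
Art supplies kit €41.24: children's toys → 3.25% → €1.3403
Spiral notebook €6.21: all other goods → 8% → €0.4968
Action figure €21.43: children's toys → 3.25% → €0.696475
Salad bar box €8.34: ready-to-eat food, buyer-exempt → 0% → €0.00
Picture frame (8x10) €13.22: all other goods → 8% → €1.0576
Unrounded tax sum = €3.591175 → €3.59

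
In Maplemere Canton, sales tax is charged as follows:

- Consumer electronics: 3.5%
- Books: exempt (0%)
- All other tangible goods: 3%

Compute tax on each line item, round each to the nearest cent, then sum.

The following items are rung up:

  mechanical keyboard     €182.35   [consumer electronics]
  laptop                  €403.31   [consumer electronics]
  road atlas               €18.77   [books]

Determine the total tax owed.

Mechanical keyboard €182.35: consumer electronics → 3.5% → €6.38
Laptop €403.31: consumer electronics → 3.5% → €14.12
Road atlas €18.77: books → 0% → €0.00
Total tax = €6.38 + €14.12 = €20.50

€20.50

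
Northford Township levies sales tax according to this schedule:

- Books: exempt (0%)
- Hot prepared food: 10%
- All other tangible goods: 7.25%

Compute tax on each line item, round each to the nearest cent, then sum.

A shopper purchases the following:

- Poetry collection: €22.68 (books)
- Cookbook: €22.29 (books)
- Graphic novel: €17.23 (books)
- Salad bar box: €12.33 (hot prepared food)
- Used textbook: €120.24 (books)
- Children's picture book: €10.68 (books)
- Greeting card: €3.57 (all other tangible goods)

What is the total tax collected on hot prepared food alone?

€1.23

Salad bar box €12.33: hot prepared food → 10% → €1.23
Tax on hot prepared food = €1.23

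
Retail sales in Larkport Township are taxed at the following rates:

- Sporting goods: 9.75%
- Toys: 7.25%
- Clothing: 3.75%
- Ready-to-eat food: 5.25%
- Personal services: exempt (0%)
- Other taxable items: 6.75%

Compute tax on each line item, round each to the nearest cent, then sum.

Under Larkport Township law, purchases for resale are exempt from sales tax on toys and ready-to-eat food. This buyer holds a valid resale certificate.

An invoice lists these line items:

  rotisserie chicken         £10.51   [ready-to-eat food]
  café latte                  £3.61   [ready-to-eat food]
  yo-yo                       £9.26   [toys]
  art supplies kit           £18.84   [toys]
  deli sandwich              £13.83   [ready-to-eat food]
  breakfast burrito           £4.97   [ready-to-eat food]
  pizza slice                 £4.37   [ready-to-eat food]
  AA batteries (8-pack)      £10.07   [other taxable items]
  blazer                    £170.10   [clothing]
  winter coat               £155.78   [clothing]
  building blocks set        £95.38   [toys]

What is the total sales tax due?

£12.90

Rotisserie chicken £10.51: ready-to-eat food, buyer-exempt → 0% → £0.00
Café latte £3.61: ready-to-eat food, buyer-exempt → 0% → £0.00
Yo-yo £9.26: toys, buyer-exempt → 0% → £0.00
Art supplies kit £18.84: toys, buyer-exempt → 0% → £0.00
Deli sandwich £13.83: ready-to-eat food, buyer-exempt → 0% → £0.00
Breakfast burrito £4.97: ready-to-eat food, buyer-exempt → 0% → £0.00
Pizza slice £4.37: ready-to-eat food, buyer-exempt → 0% → £0.00
AA batteries (8-pack) £10.07: other taxable items → 6.75% → £0.68
Blazer £170.10: clothing → 3.75% → £6.38
Winter coat £155.78: clothing → 3.75% → £5.84
Building blocks set £95.38: toys, buyer-exempt → 0% → £0.00
Total tax = £0.68 + £6.38 + £5.84 = £12.90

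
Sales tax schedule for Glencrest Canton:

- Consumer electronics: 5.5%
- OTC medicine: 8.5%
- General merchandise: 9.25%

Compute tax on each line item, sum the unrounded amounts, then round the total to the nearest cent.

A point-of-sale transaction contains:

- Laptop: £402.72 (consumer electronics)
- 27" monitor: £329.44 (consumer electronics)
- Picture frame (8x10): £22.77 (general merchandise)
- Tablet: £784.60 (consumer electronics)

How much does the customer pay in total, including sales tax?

Laptop £402.72: consumer electronics → 5.5% → £22.1496
27" monitor £329.44: consumer electronics → 5.5% → £18.1192
Picture frame (8x10) £22.77: general merchandise → 9.25% → £2.106225
Tablet £784.60: consumer electronics → 5.5% → £43.153
Subtotal = £1539.53; unrounded tax = £85.528025 → £85.53; total due = £1625.06

£1625.06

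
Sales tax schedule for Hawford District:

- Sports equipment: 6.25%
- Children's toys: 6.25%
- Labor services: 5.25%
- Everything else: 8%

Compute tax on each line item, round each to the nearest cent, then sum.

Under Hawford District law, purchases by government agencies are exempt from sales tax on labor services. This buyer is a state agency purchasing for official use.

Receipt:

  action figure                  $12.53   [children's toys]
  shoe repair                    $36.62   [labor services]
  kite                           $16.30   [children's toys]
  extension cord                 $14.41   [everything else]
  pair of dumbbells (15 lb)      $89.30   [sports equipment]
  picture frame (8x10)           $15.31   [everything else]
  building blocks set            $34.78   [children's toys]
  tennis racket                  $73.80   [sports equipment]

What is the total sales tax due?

$16.53

Action figure $12.53: children's toys → 6.25% → $0.78
Shoe repair $36.62: labor services, buyer-exempt → 0% → $0.00
Kite $16.30: children's toys → 6.25% → $1.02
Extension cord $14.41: everything else → 8% → $1.15
Pair of dumbbells (15 lb) $89.30: sports equipment → 6.25% → $5.58
Picture frame (8x10) $15.31: everything else → 8% → $1.22
Building blocks set $34.78: children's toys → 6.25% → $2.17
Tennis racket $73.80: sports equipment → 6.25% → $4.61
Total tax = $0.78 + $1.02 + $1.15 + $5.58 + $1.22 + $2.17 + $4.61 = $16.53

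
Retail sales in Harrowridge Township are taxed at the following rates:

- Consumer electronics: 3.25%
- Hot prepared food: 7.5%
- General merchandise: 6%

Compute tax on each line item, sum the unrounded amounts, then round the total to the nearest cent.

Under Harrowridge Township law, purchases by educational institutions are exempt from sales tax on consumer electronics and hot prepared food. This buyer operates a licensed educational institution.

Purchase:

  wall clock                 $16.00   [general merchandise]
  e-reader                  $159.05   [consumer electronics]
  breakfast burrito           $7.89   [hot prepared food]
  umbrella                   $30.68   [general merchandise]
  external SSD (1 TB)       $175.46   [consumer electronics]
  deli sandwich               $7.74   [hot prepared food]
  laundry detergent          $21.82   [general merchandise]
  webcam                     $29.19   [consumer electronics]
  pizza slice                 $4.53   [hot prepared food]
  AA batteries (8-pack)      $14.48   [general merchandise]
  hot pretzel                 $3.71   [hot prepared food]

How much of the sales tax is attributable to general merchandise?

Wall clock $16.00: general merchandise → 6% → $0.96
Umbrella $30.68: general merchandise → 6% → $1.8408
Laundry detergent $21.82: general merchandise → 6% → $1.3092
AA batteries (8-pack) $14.48: general merchandise → 6% → $0.8688
Tax on general merchandise: unrounded sum = $4.9788 → $4.98

$4.98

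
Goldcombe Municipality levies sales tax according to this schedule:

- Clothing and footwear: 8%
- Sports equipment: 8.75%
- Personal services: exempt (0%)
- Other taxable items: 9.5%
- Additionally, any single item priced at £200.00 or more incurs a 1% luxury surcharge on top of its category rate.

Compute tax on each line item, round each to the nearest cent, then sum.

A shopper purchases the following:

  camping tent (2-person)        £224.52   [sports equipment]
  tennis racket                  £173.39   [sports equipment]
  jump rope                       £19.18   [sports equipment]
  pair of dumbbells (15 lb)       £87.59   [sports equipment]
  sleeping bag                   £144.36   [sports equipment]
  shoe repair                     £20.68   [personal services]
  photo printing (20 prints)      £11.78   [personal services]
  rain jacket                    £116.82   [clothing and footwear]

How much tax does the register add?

Camping tent (2-person) £224.52: sports equipment → 8.75% + 1% surcharge = 9.75% → £21.89
Tennis racket £173.39: sports equipment → 8.75% → £15.17
Jump rope £19.18: sports equipment → 8.75% → £1.68
Pair of dumbbells (15 lb) £87.59: sports equipment → 8.75% → £7.66
Sleeping bag £144.36: sports equipment → 8.75% → £12.63
Shoe repair £20.68: personal services → 0% → £0.00
Photo printing (20 prints) £11.78: personal services → 0% → £0.00
Rain jacket £116.82: clothing and footwear → 8% → £9.35
Total tax = £21.89 + £15.17 + £1.68 + £7.66 + £12.63 + £9.35 = £68.38

£68.38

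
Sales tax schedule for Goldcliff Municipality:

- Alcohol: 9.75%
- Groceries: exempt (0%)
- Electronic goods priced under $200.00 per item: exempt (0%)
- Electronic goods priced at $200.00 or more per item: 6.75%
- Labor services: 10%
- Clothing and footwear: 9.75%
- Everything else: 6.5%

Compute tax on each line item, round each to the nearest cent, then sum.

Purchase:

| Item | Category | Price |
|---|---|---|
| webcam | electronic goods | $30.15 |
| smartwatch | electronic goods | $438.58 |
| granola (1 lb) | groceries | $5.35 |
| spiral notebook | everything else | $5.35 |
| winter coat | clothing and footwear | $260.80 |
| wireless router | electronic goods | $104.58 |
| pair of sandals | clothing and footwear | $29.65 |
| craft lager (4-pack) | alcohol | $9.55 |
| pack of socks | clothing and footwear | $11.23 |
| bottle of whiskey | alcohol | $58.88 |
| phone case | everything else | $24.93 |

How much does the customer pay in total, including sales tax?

Webcam $30.15: electronic goods, under $200.00 → 0% → $0.00
Smartwatch $438.58: electronic goods, $200.00 or more → 6.75% → $29.60
Granola (1 lb) $5.35: groceries → 0% → $0.00
Spiral notebook $5.35: everything else → 6.5% → $0.35
Winter coat $260.80: clothing and footwear → 9.75% → $25.43
Wireless router $104.58: electronic goods, under $200.00 → 0% → $0.00
Pair of sandals $29.65: clothing and footwear → 9.75% → $2.89
Craft lager (4-pack) $9.55: alcohol → 9.75% → $0.93
Pack of socks $11.23: clothing and footwear → 9.75% → $1.09
Bottle of whiskey $58.88: alcohol → 9.75% → $5.74
Phone case $24.93: everything else → 6.5% → $1.62
Subtotal = $979.05; tax = $67.65; total due = $1046.70

$1046.70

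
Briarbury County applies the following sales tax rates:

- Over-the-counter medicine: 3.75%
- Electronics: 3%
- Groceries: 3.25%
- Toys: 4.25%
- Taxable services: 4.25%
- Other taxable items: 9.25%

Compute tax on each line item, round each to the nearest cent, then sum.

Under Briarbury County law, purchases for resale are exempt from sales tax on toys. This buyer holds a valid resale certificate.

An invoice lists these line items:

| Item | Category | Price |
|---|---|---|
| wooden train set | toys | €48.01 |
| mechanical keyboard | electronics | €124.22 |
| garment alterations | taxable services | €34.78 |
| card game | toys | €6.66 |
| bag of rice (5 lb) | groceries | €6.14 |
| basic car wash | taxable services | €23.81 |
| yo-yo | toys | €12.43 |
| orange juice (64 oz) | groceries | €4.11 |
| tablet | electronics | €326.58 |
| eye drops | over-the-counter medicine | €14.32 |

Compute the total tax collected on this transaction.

€16.89

Wooden train set €48.01: toys, buyer-exempt → 0% → €0.00
Mechanical keyboard €124.22: electronics → 3% → €3.73
Garment alterations €34.78: taxable services → 4.25% → €1.48
Card game €6.66: toys, buyer-exempt → 0% → €0.00
Bag of rice (5 lb) €6.14: groceries → 3.25% → €0.20
Basic car wash €23.81: taxable services → 4.25% → €1.01
Yo-yo €12.43: toys, buyer-exempt → 0% → €0.00
Orange juice (64 oz) €4.11: groceries → 3.25% → €0.13
Tablet €326.58: electronics → 3% → €9.80
Eye drops €14.32: over-the-counter medicine → 3.75% → €0.54
Total tax = €3.73 + €1.48 + €0.20 + €1.01 + €0.13 + €9.80 + €0.54 = €16.89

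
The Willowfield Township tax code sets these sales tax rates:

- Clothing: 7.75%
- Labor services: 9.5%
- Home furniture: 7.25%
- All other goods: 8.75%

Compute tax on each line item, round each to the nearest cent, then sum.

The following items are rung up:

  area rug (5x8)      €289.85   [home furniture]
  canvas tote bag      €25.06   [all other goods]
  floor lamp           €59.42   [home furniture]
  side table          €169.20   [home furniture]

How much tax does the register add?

€39.78

Area rug (5x8) €289.85: home furniture → 7.25% → €21.01
Canvas tote bag €25.06: all other goods → 8.75% → €2.19
Floor lamp €59.42: home furniture → 7.25% → €4.31
Side table €169.20: home furniture → 7.25% → €12.27
Total tax = €21.01 + €2.19 + €4.31 + €12.27 = €39.78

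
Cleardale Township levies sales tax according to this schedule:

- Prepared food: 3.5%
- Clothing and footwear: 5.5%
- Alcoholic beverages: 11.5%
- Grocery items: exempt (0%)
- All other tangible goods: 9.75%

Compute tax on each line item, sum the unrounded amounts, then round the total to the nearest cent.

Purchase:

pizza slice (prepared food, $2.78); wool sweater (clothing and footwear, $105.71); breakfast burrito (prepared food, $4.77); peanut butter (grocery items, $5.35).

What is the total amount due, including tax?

Pizza slice $2.78: prepared food → 3.5% → $0.0973
Wool sweater $105.71: clothing and footwear → 5.5% → $5.81405
Breakfast burrito $4.77: prepared food → 3.5% → $0.16695
Peanut butter $5.35: grocery items → 0% → $0.00
Subtotal = $118.61; unrounded tax = $6.0783 → $6.08; total due = $124.69

$124.69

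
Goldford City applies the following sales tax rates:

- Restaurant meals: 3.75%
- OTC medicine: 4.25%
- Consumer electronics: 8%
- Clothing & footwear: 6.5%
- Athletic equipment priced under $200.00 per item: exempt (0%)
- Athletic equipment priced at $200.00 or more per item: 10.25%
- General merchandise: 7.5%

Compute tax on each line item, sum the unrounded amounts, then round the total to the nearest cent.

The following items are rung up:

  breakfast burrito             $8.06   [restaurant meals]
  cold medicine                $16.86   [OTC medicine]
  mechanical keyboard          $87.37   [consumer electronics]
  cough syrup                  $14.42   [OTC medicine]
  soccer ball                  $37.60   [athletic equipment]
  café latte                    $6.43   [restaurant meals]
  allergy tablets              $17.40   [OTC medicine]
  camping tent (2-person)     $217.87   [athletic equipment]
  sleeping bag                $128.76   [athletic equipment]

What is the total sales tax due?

Breakfast burrito $8.06: restaurant meals → 3.75% → $0.30225
Cold medicine $16.86: OTC medicine → 4.25% → $0.71655
Mechanical keyboard $87.37: consumer electronics → 8% → $6.9896
Cough syrup $14.42: OTC medicine → 4.25% → $0.61285
Soccer ball $37.60: athletic equipment, under $200.00 → 0% → $0.00
Café latte $6.43: restaurant meals → 3.75% → $0.241125
Allergy tablets $17.40: OTC medicine → 4.25% → $0.7395
Camping tent (2-person) $217.87: athletic equipment, $200.00 or more → 10.25% → $22.331675
Sleeping bag $128.76: athletic equipment, under $200.00 → 0% → $0.00
Unrounded tax sum = $31.93355 → $31.93

$31.93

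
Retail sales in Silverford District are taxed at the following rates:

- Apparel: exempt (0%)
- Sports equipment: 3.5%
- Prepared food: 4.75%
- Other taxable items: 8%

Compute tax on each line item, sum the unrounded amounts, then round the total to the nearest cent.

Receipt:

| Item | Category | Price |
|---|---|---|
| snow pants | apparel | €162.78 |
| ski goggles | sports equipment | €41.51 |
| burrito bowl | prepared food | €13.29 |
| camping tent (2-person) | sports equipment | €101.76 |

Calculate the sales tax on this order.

€5.65

Snow pants €162.78: apparel → 0% → €0.00
Ski goggles €41.51: sports equipment → 3.5% → €1.45285
Burrito bowl €13.29: prepared food → 4.75% → €0.631275
Camping tent (2-person) €101.76: sports equipment → 3.5% → €3.5616
Unrounded tax sum = €5.645725 → €5.65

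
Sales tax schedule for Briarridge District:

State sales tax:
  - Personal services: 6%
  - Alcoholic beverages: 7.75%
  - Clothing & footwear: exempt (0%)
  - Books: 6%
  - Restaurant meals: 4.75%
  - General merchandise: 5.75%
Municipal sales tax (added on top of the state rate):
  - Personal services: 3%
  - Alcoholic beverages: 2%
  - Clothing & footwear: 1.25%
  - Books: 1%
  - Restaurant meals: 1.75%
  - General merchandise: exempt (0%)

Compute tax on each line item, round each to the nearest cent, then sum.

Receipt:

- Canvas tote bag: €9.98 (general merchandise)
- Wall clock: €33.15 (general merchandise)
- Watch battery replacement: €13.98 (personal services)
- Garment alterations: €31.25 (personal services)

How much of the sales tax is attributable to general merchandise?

Canvas tote bag €9.98: general merchandise → 5.75% + 0% municipal = 5.75% → €0.57
Wall clock €33.15: general merchandise → 5.75% + 0% municipal = 5.75% → €1.91
Tax on general merchandise = €0.57 + €1.91 = €2.48

€2.48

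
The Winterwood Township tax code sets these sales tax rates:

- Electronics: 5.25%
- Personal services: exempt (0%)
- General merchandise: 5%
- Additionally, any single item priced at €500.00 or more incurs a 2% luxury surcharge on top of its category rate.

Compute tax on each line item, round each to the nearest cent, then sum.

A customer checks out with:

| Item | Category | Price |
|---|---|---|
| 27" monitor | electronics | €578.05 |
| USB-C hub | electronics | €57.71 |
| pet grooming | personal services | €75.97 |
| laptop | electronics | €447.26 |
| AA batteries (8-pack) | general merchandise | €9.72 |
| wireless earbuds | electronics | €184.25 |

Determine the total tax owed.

27" monitor €578.05: electronics → 5.25% + 2% surcharge = 7.25% → €41.91
USB-C hub €57.71: electronics → 5.25% → €3.03
Pet grooming €75.97: personal services → 0% → €0.00
Laptop €447.26: electronics → 5.25% → €23.48
AA batteries (8-pack) €9.72: general merchandise → 5% → €0.49
Wireless earbuds €184.25: electronics → 5.25% → €9.67
Total tax = €41.91 + €3.03 + €23.48 + €0.49 + €9.67 = €78.58

€78.58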